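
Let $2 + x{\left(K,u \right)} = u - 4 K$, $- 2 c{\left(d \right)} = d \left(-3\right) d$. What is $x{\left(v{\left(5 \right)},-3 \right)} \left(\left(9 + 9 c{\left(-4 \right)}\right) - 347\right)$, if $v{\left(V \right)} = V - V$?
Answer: $610$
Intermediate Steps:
$v{\left(V \right)} = 0$
$c{\left(d \right)} = \frac{3 d^{2}}{2}$ ($c{\left(d \right)} = - \frac{d \left(-3\right) d}{2} = - \frac{- 3 d d}{2} = - \frac{\left(-3\right) d^{2}}{2} = \frac{3 d^{2}}{2}$)
$x{\left(K,u \right)} = -2 + u - 4 K$ ($x{\left(K,u \right)} = -2 - \left(- u + 4 K\right) = -2 + u - 4 K$)
$x{\left(v{\left(5 \right)},-3 \right)} \left(\left(9 + 9 c{\left(-4 \right)}\right) - 347\right) = \left(-2 - 3 - 0\right) \left(\left(9 + 9 \frac{3 \left(-4\right)^{2}}{2}\right) - 347\right) = \left(-2 - 3 + 0\right) \left(\left(9 + 9 \cdot \frac{3}{2} \cdot 16\right) - 347\right) = - 5 \left(\left(9 + 9 \cdot 24\right) - 347\right) = - 5 \left(\left(9 + 216\right) - 347\right) = - 5 \left(225 - 347\right) = \left(-5\right) \left(-122\right) = 610$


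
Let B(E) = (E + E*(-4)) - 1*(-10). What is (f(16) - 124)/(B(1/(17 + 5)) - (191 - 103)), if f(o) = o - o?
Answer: 2728/1719 ≈ 1.5870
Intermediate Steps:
f(o) = 0
B(E) = 10 - 3*E (B(E) = (E - 4*E) + 10 = -3*E + 10 = 10 - 3*E)
(f(16) - 124)/(B(1/(17 + 5)) - (191 - 103)) = (0 - 124)/((10 - 3/(17 + 5)) - (191 - 103)) = -124/((10 - 3/22) - 1*88) = -124/((10 - 3*1/22) - 88) = -124/((10 - 3/22) - 88) = -124/(217/22 - 88) = -124/(-1719/22) = -124*(-22/1719) = 2728/1719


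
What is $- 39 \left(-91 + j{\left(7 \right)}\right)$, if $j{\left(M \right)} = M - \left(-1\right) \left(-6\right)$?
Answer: $3510$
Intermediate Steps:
$j{\left(M \right)} = -6 + M$ ($j{\left(M \right)} = M - 6 = -6 + M$)
$- 39 \left(-91 + j{\left(7 \right)}\right) = - 39 \left(-91 + \left(-6 + 7\right)\right) = - 39 \left(-91 + 1\right) = \left(-39\right) \left(-90\right) = 3510$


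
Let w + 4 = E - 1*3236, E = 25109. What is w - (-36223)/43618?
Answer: 953918265/43618 ≈ 21870.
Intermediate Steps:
w = 21869 (w = -4 + (25109 - 1*3236) = -4 + (25109 - 3236) = -4 + 21873 = 21869)
w - (-36223)/43618 = 21869 - (-36223)/43618 = 21869 - 1*(-36223/43618) = 21869 + 36223/43618 = 953918265/43618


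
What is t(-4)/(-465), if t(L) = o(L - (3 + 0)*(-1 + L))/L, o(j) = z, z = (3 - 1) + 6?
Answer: 2/465 ≈ 0.0043011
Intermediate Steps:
z = 8 (z = 2 + 6 = 8)
o(j) = 8
t(L) = 8/L
t(-4)/(-465) = (8/(-4))/(-465) = (8*(-¼))*(-1/465) = -2*(-1/465) = 2/465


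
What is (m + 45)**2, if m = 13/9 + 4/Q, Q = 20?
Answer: 4405801/2025 ≈ 2175.7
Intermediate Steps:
m = 74/45 (m = 13/9 + 4/20 = 13*(1/9) + 4*(1/20) = 13/9 + 1/5 = 74/45 ≈ 1.6444)
(m + 45)**2 = (74/45 + 45)**2 = (2099/45)**2 = 4405801/2025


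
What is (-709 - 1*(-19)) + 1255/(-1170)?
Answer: -161711/234 ≈ -691.07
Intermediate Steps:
(-709 - 1*(-19)) + 1255/(-1170) = (-709 + 19) + 1255*(-1/1170) = -690 - 251/234 = -161711/234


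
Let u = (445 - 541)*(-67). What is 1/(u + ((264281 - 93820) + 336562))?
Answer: 1/513455 ≈ 1.9476e-6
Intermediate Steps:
u = 6432 (u = -96*(-67) = 6432)
1/(u + ((264281 - 93820) + 336562)) = 1/(6432 + ((264281 - 93820) + 336562)) = 1/(6432 + (170461 + 336562)) = 1/(6432 + 507023) = 1/513455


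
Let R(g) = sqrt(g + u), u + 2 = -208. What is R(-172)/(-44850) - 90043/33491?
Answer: -90043/33491 - I*sqrt(382)/44850 ≈ -2.6886 - 0.00043578*I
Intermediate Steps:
u = -210 (u = -2 - 208 = -210)
R(g) = sqrt(-210 + g) (R(g) = sqrt(g - 210) = sqrt(-210 + g))
R(-172)/(-44850) - 90043/33491 = sqrt(-210 - 172)/(-44850) - 90043/33491 = sqrt(-382)*(-1/44850) - 90043*1/33491 = (I*sqrt(382))*(-1/44850) - 90043/33491 = -I*sqrt(382)/44850 - 90043/33491 = -90043/33491 - I*sqrt(382)/44850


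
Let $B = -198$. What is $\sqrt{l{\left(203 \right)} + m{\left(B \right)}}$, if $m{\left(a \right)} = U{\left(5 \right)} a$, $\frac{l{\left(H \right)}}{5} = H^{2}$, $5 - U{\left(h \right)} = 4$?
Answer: $\sqrt{205847} \approx 453.7$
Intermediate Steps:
$U{\left(h \right)} = 1$ ($U{\left(h \right)} = 5 - 4 = 1$)
$l{\left(H \right)} = 5 H^{2}$
$m{\left(a \right)} = a$ ($m{\left(a \right)} = 1 a = a$)
$\sqrt{l{\left(203 \right)} + m{\left(B \right)}} = \sqrt{5 \cdot 203^{2} - 198} = \sqrt{5 \cdot 41209 - 198} = \sqrt{206045 - 198} = \sqrt{205847}$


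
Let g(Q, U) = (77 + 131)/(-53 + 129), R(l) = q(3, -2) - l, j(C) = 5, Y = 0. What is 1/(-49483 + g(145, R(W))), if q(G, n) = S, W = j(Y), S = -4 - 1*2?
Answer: -19/940125 ≈ -2.0210e-5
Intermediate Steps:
S = -6 (S = -4 - 2 = -6)
W = 5
q(G, n) = -6
R(l) = -6 - l
g(Q, U) = 52/19 (g(Q, U) = 208/76 = 208*(1/76) = 52/19)
1/(-49483 + g(145, R(W))) = 1/(-49483 + 52/19) = 1/(-940125/19) = -19/940125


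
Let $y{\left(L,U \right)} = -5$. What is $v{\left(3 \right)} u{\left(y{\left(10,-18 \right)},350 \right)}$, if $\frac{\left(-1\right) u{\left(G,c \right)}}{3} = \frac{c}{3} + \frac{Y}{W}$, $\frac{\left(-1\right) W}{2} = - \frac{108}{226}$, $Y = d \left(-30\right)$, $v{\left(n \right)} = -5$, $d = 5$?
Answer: $- \frac{3625}{6} \approx -604.17$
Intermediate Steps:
$Y = -150$ ($Y = 5 \left(-30\right) = -150$)
$W = \frac{108}{113}$ ($W = - 2 \left(- \frac{108}{226}\right) = - 2 \left(\left(-108\right) \frac{1}{226}\right) = \left(-2\right) \left(- \frac{54}{113}\right) = \frac{108}{113} \approx 0.95575$)
$u{\left(G,c \right)} = \frac{2825}{6} - c$ ($u{\left(G,c \right)} = - 3 \left(\frac{c}{3} - \frac{150}{\frac{108}{113}}\right) = - 3 \left(c \frac{1}{3} - \frac{2825}{18}\right) = - 3 \left(\frac{c}{3} - \frac{2825}{18}\right) = - 3 \left(- \frac{2825}{18} + \frac{c}{3}\right) = \frac{2825}{6} - c$)
$v{\left(3 \right)} u{\left(y{\left(10,-18 \right)},350 \right)} = - 5 \left(\frac{2825}{6} - 350\right) = \left(-5\right) \frac{725}{6} = - \frac{3625}{6}$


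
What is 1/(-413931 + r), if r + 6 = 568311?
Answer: 1/154374 ≈ 6.4778e-6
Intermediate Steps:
r = 568305 (r = -6 + 568311 = 568305)
1/(-413931 + r) = 1/(-413931 + 568305) = 1/154374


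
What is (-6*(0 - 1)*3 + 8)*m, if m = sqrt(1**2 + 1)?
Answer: 26*sqrt(2) ≈ 36.770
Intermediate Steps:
m = sqrt(2) (m = sqrt(1 + 1) = sqrt(2) ≈ 1.4142)
(-6*(0 - 1)*3 + 8)*m = (-6*(0 - 1)*3 + 8)*sqrt(2) = (-(-6)*3 + 8)*sqrt(2) = (-6*(-3) + 8)*sqrt(2) = (18 + 8)*sqrt(2) = 26*sqrt(2)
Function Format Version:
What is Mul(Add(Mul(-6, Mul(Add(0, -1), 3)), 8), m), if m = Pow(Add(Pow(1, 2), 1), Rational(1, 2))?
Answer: Mul(26, Pow(2, Rational(1, 2))) ≈ 36.770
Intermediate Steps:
m = Pow(2, Rational(1, 2)) (m = Pow(Add(1, 1), Rational(1, 2)) = Pow(2, Rational(1, 2)) ≈ 1.4142)
Mul(Add(Mul(-6, Mul(Add(0, -1), 3)), 8), m) = Mul(Add(Mul(-6, Mul(Add(0, -1), 3)), 8), Pow(2, Rational(1, 2))) = Mul(Add(Mul(-6, Mul(-1, 3)), 8), Pow(2, Rational(1, 2))) = Mul(Add(Mul(-6, -3), 8), Pow(2, Rational(1, 2))) = Mul(Add(18, 8), Pow(2, Rational(1, 2))) = Mul(26, Pow(2, Rational(1, 2)))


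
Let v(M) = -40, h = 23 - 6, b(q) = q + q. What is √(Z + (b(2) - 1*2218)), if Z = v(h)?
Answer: 7*I*√46 ≈ 47.476*I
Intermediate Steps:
b(q) = 2*q
h = 17
Z = -40
√(Z + (b(2) - 1*2218)) = √(-40 + (2*2 - 1*2218)) = √(-40 + (4 - 2218)) = √(-40 - 2214) = √(-2254) = 7*I*√46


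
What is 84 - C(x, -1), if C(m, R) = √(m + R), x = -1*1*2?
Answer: 84 - I*√3 ≈ 84.0 - 1.732*I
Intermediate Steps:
x = -2 (x = -1*2 = -2)
C(m, R) = √(R + m)
84 - C(x, -1) = 84 - √(-1 - 2) = 84 - √(-3) = 84 - I*√3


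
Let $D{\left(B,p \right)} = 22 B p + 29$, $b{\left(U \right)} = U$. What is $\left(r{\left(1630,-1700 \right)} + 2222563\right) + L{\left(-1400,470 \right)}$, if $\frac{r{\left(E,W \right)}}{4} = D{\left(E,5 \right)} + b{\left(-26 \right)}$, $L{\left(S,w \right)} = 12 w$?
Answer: $2945415$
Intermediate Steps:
$D{\left(B,p \right)} = 29 + 22 B p$ ($D{\left(B,p \right)} = 22 B p + 29 = 29 + 22 B p$)
$r{\left(E,W \right)} = 12 + 440 E$ ($r{\left(E,W \right)} = 4 \left(\left(29 + 22 E 5\right) - 26\right) = 4 \left(\left(29 + 110 E\right) - 26\right) = 4 \left(3 + 110 E\right) = 12 + 440 E$)
$\left(r{\left(1630,-1700 \right)} + 2222563\right) + L{\left(-1400,470 \right)} = \left(\left(12 + 440 \cdot 1630\right) + 2222563\right) + 12 \cdot 470 = \left(\left(12 + 717200\right) + 2222563\right) + 5640 = \left(717212 + 2222563\right) + 5640 = 2939775 + 5640 = 2945415$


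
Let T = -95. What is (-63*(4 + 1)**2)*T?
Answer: 149625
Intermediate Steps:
(-63*(4 + 1)**2)*T = -63*(4 + 1)**2*(-95) = -63*5**2*(-95) = -63*25*(-95) = -1575*(-95) = 149625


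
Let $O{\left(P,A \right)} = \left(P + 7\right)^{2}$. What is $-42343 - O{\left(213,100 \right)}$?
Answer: $-90743$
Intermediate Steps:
$O{\left(P,A \right)} = \left(7 + P\right)^{2}$
$-42343 - O{\left(213,100 \right)} = -42343 - \left(7 + 213\right)^{2} = -42343 - 220^{2} = -42343 - 48400 = -90743$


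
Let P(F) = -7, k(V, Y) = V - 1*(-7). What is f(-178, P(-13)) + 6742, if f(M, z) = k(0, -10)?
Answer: 6749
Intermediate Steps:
k(V, Y) = 7 + V (k(V, Y) = V + 7 = 7 + V)
f(M, z) = 7 (f(M, z) = 7 + 0 = 7)
f(-178, P(-13)) + 6742 = 7 + 6742 = 6749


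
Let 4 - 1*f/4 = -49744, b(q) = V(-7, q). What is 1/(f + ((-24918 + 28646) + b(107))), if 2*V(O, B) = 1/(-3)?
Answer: 6/1216319 ≈ 4.9329e-6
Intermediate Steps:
V(O, B) = -⅙ (V(O, B) = (½)/(-3) = (½)*(-⅓) = -⅙)
b(q) = -⅙
f = 198992 (f = 16 - 4*(-49744) = 16 + 198976 = 198992)
1/(f + ((-24918 + 28646) + b(107))) = 1/(198992 + ((-24918 + 28646) - ⅙)) = 1/(198992 + (3728 - ⅙)) = 1/(198992 + 22367/6) = 1/(1216319/6) = 6/1216319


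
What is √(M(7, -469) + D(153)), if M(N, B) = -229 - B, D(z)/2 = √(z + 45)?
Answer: √(240 + 6*√22) ≈ 16.375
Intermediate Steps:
D(z) = 2*√(45 + z) (D(z) = 2*√(z + 45) = 2*√(45 + z))
√(M(7, -469) + D(153)) = √((-229 - 1*(-469)) + 2*√(45 + 153)) = √((-229 + 469) + 2*√198) = √(240 + 2*(3*√22)) = √(240 + 6*√22)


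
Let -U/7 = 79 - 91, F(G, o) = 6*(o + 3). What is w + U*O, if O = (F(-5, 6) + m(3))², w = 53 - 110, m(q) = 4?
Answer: 282519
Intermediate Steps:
F(G, o) = 18 + 6*o (F(G, o) = 6*(3 + o) = 18 + 6*o)
w = -57
U = 84 (U = -7*(79 - 91) = -7*(-12) = 84)
O = 3364 (O = ((18 + 6*6) + 4)² = ((18 + 36) + 4)² = (54 + 4)² = 58² = 3364)
w + U*O = -57 + 84*3364 = -57 + 282576 = 282519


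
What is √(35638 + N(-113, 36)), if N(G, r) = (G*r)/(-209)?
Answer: 7*√31786810/209 ≈ 188.83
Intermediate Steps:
N(G, r) = -G*r/209 (N(G, r) = (G*r)*(-1/209) = -G*r/209)
√(35638 + N(-113, 36)) = √(35638 - 1/209*(-113)*36) = √(35638 + 4068/209) = √(7452410/209) = 7*√31786810/209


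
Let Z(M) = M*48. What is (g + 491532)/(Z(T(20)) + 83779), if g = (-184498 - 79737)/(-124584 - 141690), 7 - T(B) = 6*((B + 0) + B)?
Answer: 130882456003/19330161030 ≈ 6.7709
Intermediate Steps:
T(B) = 7 - 12*B (T(B) = 7 - 6*((B + 0) + B) = 7 - 6*(B + B) = 7 - 6*2*B = 7 - 12*B)
Z(M) = 48*M
g = 264235/266274 (g = -264235/(-266274) = -264235*(-1/266274) = 264235/266274 ≈ 0.99234)
(g + 491532)/(Z(T(20)) + 83779) = (264235/266274 + 491532)/(48*(7 - 12*20) + 83779) = 130882456003/(266274*(48*(7 - 240) + 83779)) = 130882456003/(266274*(48*(-233) + 83779)) = 130882456003/(266274*(-11184 + 83779)) = (130882456003/266274)/72595 = (130882456003/266274)*(1/72595) = 130882456003/19330161030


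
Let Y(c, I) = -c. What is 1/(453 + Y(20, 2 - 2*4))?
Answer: 1/433 ≈ 0.0023095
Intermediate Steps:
1/(453 + Y(20, 2 - 2*4)) = 1/(453 - 1*20) = 1/(453 - 20) = 1/433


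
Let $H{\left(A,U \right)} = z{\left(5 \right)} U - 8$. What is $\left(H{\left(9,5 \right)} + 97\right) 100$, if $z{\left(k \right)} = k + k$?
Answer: $13900$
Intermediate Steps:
$z{\left(k \right)} = 2 k$
$H{\left(A,U \right)} = -8 + 10 U$ ($H{\left(A,U \right)} = 2 \cdot 5 U - 8 = 10 U - 8 = -8 + 10 U$)
$\left(H{\left(9,5 \right)} + 97\right) 100 = \left(\left(-8 + 10 \cdot 5\right) + 97\right) 100 = \left(\left(-8 + 50\right) + 97\right) 100 = \left(42 + 97\right) 100 = 139 \cdot 100 = 13900$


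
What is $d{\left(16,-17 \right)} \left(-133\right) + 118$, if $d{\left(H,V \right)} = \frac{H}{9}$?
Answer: $- \frac{1066}{9} \approx -118.44$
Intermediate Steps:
$d{\left(H,V \right)} = \frac{H}{9}$ ($d{\left(H,V \right)} = H \frac{1}{9} = \frac{H}{9}$)
$d{\left(16,-17 \right)} \left(-133\right) + 118 = \frac{1}{9} \cdot 16 \left(-133\right) + 118 = \frac{16}{9} \left(-133\right) + 118 = - \frac{2128}{9} + 118 = - \frac{1066}{9}$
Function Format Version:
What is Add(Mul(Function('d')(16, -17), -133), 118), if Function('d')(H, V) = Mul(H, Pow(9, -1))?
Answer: Rational(-1066, 9) ≈ -118.44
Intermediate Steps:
Function('d')(H, V) = Mul(Rational(1, 9), H) (Function('d')(H, V) = Mul(H, Rational(1, 9)) = Mul(Rational(1, 9), H))
Add(Mul(Function('d')(16, -17), -133), 118) = Add(Mul(Mul(Rational(1, 9), 16), -133), 118) = Add(Mul(Rational(16, 9), -133), 118) = Add(Rational(-2128, 9), 118) = Rational(-1066, 9)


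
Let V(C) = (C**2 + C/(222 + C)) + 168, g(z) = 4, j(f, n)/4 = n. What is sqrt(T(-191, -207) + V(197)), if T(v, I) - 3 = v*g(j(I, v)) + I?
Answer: 12*sqrt(46340143)/419 ≈ 194.96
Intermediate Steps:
j(f, n) = 4*n
T(v, I) = 3 + I + 4*v (T(v, I) = 3 + (v*4 + I) = 3 + (4*v + I) = 3 + (I + 4*v) = 3 + I + 4*v)
V(C) = 168 + C**2 + C/(222 + C) (V(C) = (C**2 + C/(222 + C)) + 168 = 168 + C**2 + C/(222 + C))
sqrt(T(-191, -207) + V(197)) = sqrt((3 - 207 + 4*(-191)) + (37296 + 197**3 + 169*197 + 222*197**2)/(222 + 197)) = sqrt((3 - 207 - 764) + (37296 + 7645373 + 33293 + 222*38809)/419) = sqrt(-968 + (37296 + 7645373 + 33293 + 8615598)/419) = sqrt(-968 + (1/419)*16331560) = sqrt(-968 + 16331560/419) = sqrt(15925968/419) = 12*sqrt(46340143)/419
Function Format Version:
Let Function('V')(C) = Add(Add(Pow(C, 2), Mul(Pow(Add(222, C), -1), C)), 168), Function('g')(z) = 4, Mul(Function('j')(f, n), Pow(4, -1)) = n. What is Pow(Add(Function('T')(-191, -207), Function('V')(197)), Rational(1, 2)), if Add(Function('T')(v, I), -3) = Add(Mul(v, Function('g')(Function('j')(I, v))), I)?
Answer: Mul(Rational(12, 419), Pow(46340143, Rational(1, 2))) ≈ 194.96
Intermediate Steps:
Function('j')(f, n) = Mul(4, n)
Function('T')(v, I) = Add(3, I, Mul(4, v)) (Function('T')(v, I) = Add(3, Add(Mul(v, 4), I)) = Add(3, Add(Mul(4, v), I)) = Add(3, Add(I, Mul(4, v))) = Add(3, I, Mul(4, v)))
Function('V')(C) = Add(168, Pow(C, 2), Mul(C, Pow(Add(222, C), -1))) (Function('V')(C) = Add(Add(Pow(C, 2), Mul(C, Pow(Add(222, C), -1))), 168) = Add(168, Pow(C, 2), Mul(C, Pow(Add(222, C), -1))))
Pow(Add(Function('T')(-191, -207), Function('V')(197)), Rational(1, 2)) = Pow(Add(Add(3, -207, Mul(4, -191)), Mul(Pow(Add(222, 197), -1), Add(37296, Pow(197, 3), Mul(169, 197), Mul(222, Pow(197, 2))))), Rational(1, 2)) = Pow(Add(Add(3, -207, -764), Mul(Pow(419, -1), Add(37296, 7645373, 33293, Mul(222, 38809)))), Rational(1, 2)) = Pow(Add(-968, Mul(Rational(1, 419), Add(37296, 7645373, 33293, 8615598))), Rational(1, 2)) = Pow(Add(-968, Mul(Rational(1, 419), 16331560)), Rational(1, 2)) = Pow(Add(-968, Rational(16331560, 419)), Rational(1, 2)) = Pow(Rational(15925968, 419), Rational(1, 2)) = Mul(Rational(12, 419), Pow(46340143, Rational(1, 2)))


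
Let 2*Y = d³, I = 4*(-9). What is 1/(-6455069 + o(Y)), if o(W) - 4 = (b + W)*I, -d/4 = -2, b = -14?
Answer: -1/6463777 ≈ -1.5471e-7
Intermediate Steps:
d = 8 (d = -4*(-2) = 8)
I = -36
Y = 256 (Y = (½)*8³ = (½)*512 = 256)
o(W) = 508 - 36*W (o(W) = 4 + (-14 + W)*(-36) = 4 + (504 - 36*W) = 508 - 36*W)
1/(-6455069 + o(Y)) = 1/(-6455069 + (508 - 36*256)) = 1/(-6455069 + (508 - 9216)) = 1/(-6455069 - 8708) = 1/(-6463777) = -1/6463777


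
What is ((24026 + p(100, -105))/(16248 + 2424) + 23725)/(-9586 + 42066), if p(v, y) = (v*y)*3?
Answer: 221492863/303233280 ≈ 0.73044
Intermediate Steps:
p(v, y) = 3*v*y
((24026 + p(100, -105))/(16248 + 2424) + 23725)/(-9586 + 42066) = ((24026 + 3*100*(-105))/(16248 + 2424) + 23725)/(-9586 + 42066) = ((24026 - 31500)/18672 + 23725)/32480 = (-7474*1/18672 + 23725)*(1/32480) = (-3737/9336 + 23725)*(1/32480) = (221492863/9336)*(1/32480) = 221492863/303233280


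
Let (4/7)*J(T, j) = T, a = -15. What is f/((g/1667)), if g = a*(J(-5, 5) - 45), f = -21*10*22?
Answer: -2053744/215 ≈ -9552.3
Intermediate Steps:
J(T, j) = 7*T/4
f = -4620 (f = -210*22 = -4620)
g = 3225/4 (g = -15*((7/4)*(-5) - 45) = -15*(-35/4 - 45) = -15*(-215/4) = 3225/4 ≈ 806.25)
f/((g/1667)) = -4620/((3225/4)/1667) = -4620/((3225/4)*(1/1667)) = -4620/3225/6668 = -4620*6668/3225 = -2053744/215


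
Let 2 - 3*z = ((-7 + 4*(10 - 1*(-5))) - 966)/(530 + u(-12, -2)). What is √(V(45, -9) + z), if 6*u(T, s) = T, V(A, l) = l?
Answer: I*√1117/12 ≈ 2.7851*I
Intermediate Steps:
u(T, s) = T/6
z = 179/144 (z = ⅔ - ((-7 + 4*(10 - 1*(-5))) - 966)/(3*(530 + (⅙)*(-12))) = ⅔ - ((-7 + 4*(10 + 5)) - 966)/(3*(530 - 2)) = ⅔ - ((-7 + 4*15) - 966)/(3*528) = ⅔ - ((-7 + 60) - 966)/(3*528) = ⅔ - (53 - 966)/(3*528) = ⅔ - (-913)/(3*528) = ⅔ - ⅓*(-83/48) = ⅔ + 83/144 = 179/144 ≈ 1.2431)
√(V(45, -9) + z) = √(-9 + 179/144) = √(-1117/144) = I*√1117/12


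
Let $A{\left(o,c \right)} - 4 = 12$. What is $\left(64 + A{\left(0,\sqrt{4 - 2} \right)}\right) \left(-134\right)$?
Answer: $-10720$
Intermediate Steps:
$A{\left(o,c \right)} = 16$ ($A{\left(o,c \right)} = 4 + 12 = 16$)
$\left(64 + A{\left(0,\sqrt{4 - 2} \right)}\right) \left(-134\right) = \left(64 + 16\right) \left(-134\right) = 80 \left(-134\right) = -10720$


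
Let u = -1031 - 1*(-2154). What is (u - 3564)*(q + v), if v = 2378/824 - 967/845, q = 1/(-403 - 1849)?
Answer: -208254176187/49000705 ≈ -4250.0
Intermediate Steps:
q = -1/2252 (q = 1/(-2252) = -1/2252 ≈ -0.00044405)
v = 606301/348140 (v = 2378*(1/824) - 967*1/845 = 1189/412 - 967/845 = 606301/348140 ≈ 1.7415)
u = 1123 (u = -1031 + 2154 = 1123)
(u - 3564)*(q + v) = (1123 - 3564)*(-1/2252 + 606301/348140) = -2441*85315107/49000705 = -208254176187/49000705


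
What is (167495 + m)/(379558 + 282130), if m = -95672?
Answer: 71823/661688 ≈ 0.10855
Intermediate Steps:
(167495 + m)/(379558 + 282130) = (167495 - 95672)/(379558 + 282130) = 71823/661688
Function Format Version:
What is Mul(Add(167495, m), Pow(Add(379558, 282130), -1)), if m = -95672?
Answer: Rational(71823, 661688) ≈ 0.10855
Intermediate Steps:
Mul(Add(167495, m), Pow(Add(379558, 282130), -1)) = Mul(Add(167495, -95672), Pow(Add(379558, 282130), -1)) = Mul(71823, Pow(661688, -1)) = Mul(71823, Rational(1, 661688)) = Rational(71823, 661688)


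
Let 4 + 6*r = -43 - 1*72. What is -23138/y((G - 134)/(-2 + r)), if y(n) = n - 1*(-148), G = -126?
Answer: -1515539/10474 ≈ -144.70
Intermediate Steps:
r = -119/6 (r = -⅔ + (-43 - 1*72)/6 = -⅔ + (-43 - 72)/6 = -⅔ + (⅙)*(-115) = -⅔ - 115/6 = -119/6 ≈ -19.833)
y(n) = 148 + n (y(n) = n + 148 = 148 + n)
-23138/y((G - 134)/(-2 + r)) = -23138/(148 + (-126 - 134)/(-2 - 119/6)) = -23138/(148 - 260/(-131/6)) = -23138/(148 - 260*(-6/131)) = -23138/(148 + 1560/131) = -23138/20948/131 = -23138*131/20948 = -1515539/10474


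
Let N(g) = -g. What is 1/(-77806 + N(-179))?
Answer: -1/77627 ≈ -1.2882e-5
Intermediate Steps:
1/(-77806 + N(-179)) = 1/(-77806 - 1*(-179)) = 1/(-77806 + 179) = 1/(-77627) = -1/77627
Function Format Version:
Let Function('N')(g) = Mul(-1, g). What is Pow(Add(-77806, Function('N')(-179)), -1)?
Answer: Rational(-1, 77627) ≈ -1.2882e-5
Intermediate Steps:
Pow(Add(-77806, Function('N')(-179)), -1) = Pow(Add(-77806, Mul(-1, -179)), -1) = Pow(Add(-77806, 179), -1) = Pow(-77627, -1) = Rational(-1, 77627)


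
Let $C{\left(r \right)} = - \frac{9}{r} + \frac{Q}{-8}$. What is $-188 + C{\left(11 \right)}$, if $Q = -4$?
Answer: $- \frac{4143}{22} \approx -188.32$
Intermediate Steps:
$C{\left(r \right)} = \frac{1}{2} - \frac{9}{r}$ ($C{\left(r \right)} = - \frac{9}{r} - \frac{4}{-8} = - \frac{9}{r} - - \frac{1}{2} = - \frac{9}{r} + \frac{1}{2} = \frac{1}{2} - \frac{9}{r}$)
$-188 + C{\left(11 \right)} = -188 + \frac{-18 + 11}{2 \cdot 11} = -188 + \frac{1}{2} \cdot \frac{1}{11} \left(-7\right) = -188 - \frac{7}{22} = - \frac{4143}{22}$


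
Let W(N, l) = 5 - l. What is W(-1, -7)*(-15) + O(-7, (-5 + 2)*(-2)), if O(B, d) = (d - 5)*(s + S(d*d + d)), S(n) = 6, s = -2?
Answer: -176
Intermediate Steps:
O(B, d) = -20 + 4*d (O(B, d) = (d - 5)*(-2 + 6) = (-5 + d)*4 = -20 + 4*d)
W(-1, -7)*(-15) + O(-7, (-5 + 2)*(-2)) = (5 - 1*(-7))*(-15) + (-20 + 4*((-5 + 2)*(-2))) = (5 + 7)*(-15) + (-20 + 4*(-3*(-2))) = 12*(-15) + (-20 + 4*6) = -180 + (-20 + 24) = -180 + 4 = -176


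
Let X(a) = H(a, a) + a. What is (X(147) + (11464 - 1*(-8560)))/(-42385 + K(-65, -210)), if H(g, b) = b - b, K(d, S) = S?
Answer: -20171/42595 ≈ -0.47355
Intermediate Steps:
H(g, b) = 0
X(a) = a (X(a) = 0 + a = a)
(X(147) + (11464 - 1*(-8560)))/(-42385 + K(-65, -210)) = (147 + (11464 - 1*(-8560)))/(-42385 - 210) = (147 + (11464 + 8560))/(-42595) = (147 + 20024)*(-1/42595) = 20171*(-1/42595) = -20171/42595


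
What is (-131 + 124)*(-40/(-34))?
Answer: -140/17 ≈ -8.2353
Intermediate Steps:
(-131 + 124)*(-40/(-34)) = -(-280)*(-1)/34 = -7*20/17 = -140/17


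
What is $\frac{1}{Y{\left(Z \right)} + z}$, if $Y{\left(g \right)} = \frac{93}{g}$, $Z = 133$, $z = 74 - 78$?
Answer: $- \frac{133}{439} \approx -0.30296$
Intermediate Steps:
$z = -4$ ($z = 74 - 78 = -4$)
$\frac{1}{Y{\left(Z \right)} + z} = \frac{1}{\frac{93}{133} - 4} = \frac{1}{- \frac{439}{133}} = - \frac{133}{439}$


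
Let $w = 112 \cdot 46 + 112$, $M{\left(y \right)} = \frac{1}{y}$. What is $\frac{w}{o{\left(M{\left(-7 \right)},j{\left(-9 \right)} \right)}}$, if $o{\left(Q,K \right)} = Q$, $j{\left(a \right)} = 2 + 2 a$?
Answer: $-36848$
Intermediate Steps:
$w = 5264$ ($w = 5152 + 112 = 5264$)
$\frac{w}{o{\left(M{\left(-7 \right)},j{\left(-9 \right)} \right)}} = \frac{5264}{\frac{1}{-7}} = \frac{5264}{- \frac{1}{7}} = 5264 \left(-7\right) = -36848$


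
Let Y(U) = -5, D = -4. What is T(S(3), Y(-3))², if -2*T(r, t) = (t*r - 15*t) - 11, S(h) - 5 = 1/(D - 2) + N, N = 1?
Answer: 43681/144 ≈ 303.34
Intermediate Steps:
S(h) = 35/6 (S(h) = 5 + (1/(-4 - 2) + 1) = 5 + (1/(-6) + 1) = 5 + (-⅙ + 1) = 5 + ⅚ = 35/6)
T(r, t) = 11/2 + 15*t/2 - r*t/2 (T(r, t) = -((t*r - 15*t) - 11)/2 = -((r*t - 15*t) - 11)/2 = -((-15*t + r*t) - 11)/2 = -(-11 - 15*t + r*t)/2 = 11/2 + 15*t/2 - r*t/2)
T(S(3), Y(-3))² = (11/2 + (15/2)*(-5) - ½*35/6*(-5))² = (11/2 - 75/2 + 175/12)² = (-209/12)² = 43681/144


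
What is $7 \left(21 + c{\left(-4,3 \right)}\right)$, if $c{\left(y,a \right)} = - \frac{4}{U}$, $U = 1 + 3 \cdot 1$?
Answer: $140$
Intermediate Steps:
$U = 4$ ($U = 1 + 3 = 4$)
$c{\left(y,a \right)} = -1$ ($c{\left(y,a \right)} = - \frac{4}{4} = \left(-4\right) \frac{1}{4} = -1$)
$7 \left(21 + c{\left(-4,3 \right)}\right) = 7 \left(21 - 1\right) = 7 \cdot 20 = 140$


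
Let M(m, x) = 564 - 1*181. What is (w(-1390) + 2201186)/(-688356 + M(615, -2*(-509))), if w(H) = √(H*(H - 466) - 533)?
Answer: -169322/52921 - √2579307/687973 ≈ -3.2019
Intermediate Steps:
M(m, x) = 383 (M(m, x) = 564 - 181 = 383)
w(H) = √(-533 + H*(-466 + H)) (w(H) = √(H*(-466 + H) - 533) = √(-533 + H*(-466 + H)))
(w(-1390) + 2201186)/(-688356 + M(615, -2*(-509))) = (√(-533 + (-1390)² - 466*(-1390)) + 2201186)/(-688356 + 383) = (√(-533 + 1932100 + 647740) + 2201186)/(-687973) = (√2579307 + 2201186)*(-1/687973) = (2201186 + √2579307)*(-1/687973) = -169322/52921 - √2579307/687973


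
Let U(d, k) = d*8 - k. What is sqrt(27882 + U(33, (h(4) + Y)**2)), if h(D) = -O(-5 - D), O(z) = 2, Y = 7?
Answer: sqrt(28121) ≈ 167.69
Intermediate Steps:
h(D) = -2 (h(D) = -1*2 = -2)
U(d, k) = -k + 8*d (U(d, k) = 8*d - k = -k + 8*d)
sqrt(27882 + U(33, (h(4) + Y)**2)) = sqrt(27882 + (-(-2 + 7)**2 + 8*33)) = sqrt(27882 + (-1*5**2 + 264)) = sqrt(27882 + (-1*25 + 264)) = sqrt(27882 + (-25 + 264)) = sqrt(27882 + 239) = sqrt(28121)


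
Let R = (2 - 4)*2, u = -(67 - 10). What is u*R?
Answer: 228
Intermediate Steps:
u = -57 (u = -1*57 = -57)
R = -4 (R = -2*2 = -4)
u*R = -57*(-4) = 228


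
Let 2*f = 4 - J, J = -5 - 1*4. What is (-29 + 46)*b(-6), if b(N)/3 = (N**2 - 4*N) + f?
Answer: 6783/2 ≈ 3391.5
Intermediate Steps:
J = -9 (J = -5 - 4 = -9)
f = 13/2 (f = (4 - 1*(-9))/2 = (4 + 9)/2 = (1/2)*13 = 13/2 ≈ 6.5000)
b(N) = 39/2 - 12*N + 3*N**2 (b(N) = 3*((N**2 - 4*N) + 13/2) = 3*(13/2 + N**2 - 4*N) = 39/2 - 12*N + 3*N**2)
(-29 + 46)*b(-6) = (-29 + 46)*(39/2 - 12*(-6) + 3*(-6)**2) = 17*(39/2 + 72 + 3*36) = 17*(39/2 + 72 + 108) = 17*(399/2) = 6783/2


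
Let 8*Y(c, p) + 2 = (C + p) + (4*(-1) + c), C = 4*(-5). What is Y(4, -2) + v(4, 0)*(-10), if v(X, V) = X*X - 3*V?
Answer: -163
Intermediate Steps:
C = -20
Y(c, p) = -13/4 + c/8 + p/8 (Y(c, p) = -¼ + ((-20 + p) + (4*(-1) + c))/8 = -¼ + ((-20 + p) + (-4 + c))/8 = -¼ + (-24 + c + p)/8 = -¼ + (-3 + c/8 + p/8) = -13/4 + c/8 + p/8)
v(X, V) = X² - 3*V
Y(4, -2) + v(4, 0)*(-10) = (-13/4 + (⅛)*4 + (⅛)*(-2)) + (4² - 3*0)*(-10) = (-13/4 + ½ - ¼) + (16 + 0)*(-10) = -3 + 16*(-10) = -3 - 160 = -163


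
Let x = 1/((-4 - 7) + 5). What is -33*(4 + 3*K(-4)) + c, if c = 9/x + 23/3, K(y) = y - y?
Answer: -535/3 ≈ -178.33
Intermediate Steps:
K(y) = 0
x = -⅙ (x = 1/(-11 + 5) = 1/(-6) = -⅙ ≈ -0.16667)
c = -139/3 (c = 9/(-⅙) + 23/3 = 9*(-6) + 23*(⅓) = -54 + 23/3 = -139/3 ≈ -46.333)
-33*(4 + 3*K(-4)) + c = -33*(4 + 3*0) - 139/3 = -33*(4 + 0) - 139/3 = -33*4 - 139/3 = -132 - 139/3 = -535/3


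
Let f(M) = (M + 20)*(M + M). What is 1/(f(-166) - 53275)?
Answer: -1/4803 ≈ -0.00020820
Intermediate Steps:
f(M) = 2*M*(20 + M) (f(M) = (20 + M)*(2*M) = 2*M*(20 + M))
1/(f(-166) - 53275) = 1/(2*(-166)*(20 - 166) - 53275) = 1/(2*(-166)*(-146) - 53275) = 1/(48472 - 53275) = 1/(-4803) = -1/4803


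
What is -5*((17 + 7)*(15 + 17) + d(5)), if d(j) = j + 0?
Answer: -3865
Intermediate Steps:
d(j) = j
-5*((17 + 7)*(15 + 17) + d(5)) = -5*((17 + 7)*(15 + 17) + 5) = -5*(24*32 + 5) = -5*(768 + 5) = -5*773 = -3865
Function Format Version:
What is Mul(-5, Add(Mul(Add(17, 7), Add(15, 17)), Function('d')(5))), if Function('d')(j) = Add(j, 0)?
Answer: -3865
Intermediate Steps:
Function('d')(j) = j
Mul(-5, Add(Mul(Add(17, 7), Add(15, 17)), Function('d')(5))) = Mul(-5, Add(Mul(Add(17, 7), Add(15, 17)), 5)) = Mul(-5, Add(Mul(24, 32), 5)) = Mul(-5, Add(768, 5)) = Mul(-5, 773) = -3865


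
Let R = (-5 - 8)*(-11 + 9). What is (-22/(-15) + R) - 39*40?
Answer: -22988/15 ≈ -1532.5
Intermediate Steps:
R = 26 (R = -13*(-2) = 26)
(-22/(-15) + R) - 39*40 = (-22/(-15) + 26) - 39*40 = (-22*(-1/15) + 26) - 1560 = (22/15 + 26) - 1560 = 412/15 - 1560 = -22988/15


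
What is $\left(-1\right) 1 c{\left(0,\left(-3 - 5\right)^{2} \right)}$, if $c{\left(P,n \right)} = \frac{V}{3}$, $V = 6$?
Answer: $-2$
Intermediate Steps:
$c{\left(P,n \right)} = 2$ ($c{\left(P,n \right)} = \frac{6}{3} = 6 \cdot \frac{1}{3} = 2$)
$\left(-1\right) 1 c{\left(0,\left(-3 - 5\right)^{2} \right)} = \left(-1\right) 1 \cdot 2 = \left(-1\right) 2 = -2$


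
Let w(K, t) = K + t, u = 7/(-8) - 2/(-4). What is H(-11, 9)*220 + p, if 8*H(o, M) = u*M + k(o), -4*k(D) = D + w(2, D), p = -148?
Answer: -1653/16 ≈ -103.31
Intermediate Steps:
u = -3/8 (u = 7*(-⅛) - 2*(-¼) = -7/8 + ½ = -3/8 ≈ -0.37500)
k(D) = -½ - D/2 (k(D) = -(D + (2 + D))/4 = -(2 + 2*D)/4 = -½ - D/2)
H(o, M) = -1/16 - 3*M/64 - o/16 (H(o, M) = (-3*M/8 + (-½ - o/2))/8 = (-½ - 3*M/8 - o/2)/8 = -1/16 - 3*M/64 - o/16)
H(-11, 9)*220 + p = (-1/16 - 3/64*9 - 1/16*(-11))*220 - 148 = (-1/16 - 27/64 + 11/16)*220 - 148 = (13/64)*220 - 148 = 715/16 - 148 = -1653/16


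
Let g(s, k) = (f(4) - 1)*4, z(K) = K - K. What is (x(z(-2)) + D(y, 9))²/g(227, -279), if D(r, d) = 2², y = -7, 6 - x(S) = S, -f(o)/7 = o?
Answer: -25/29 ≈ -0.86207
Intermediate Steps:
z(K) = 0
f(o) = -7*o
x(S) = 6 - S
g(s, k) = -116 (g(s, k) = (-7*4 - 1)*4 = (-28 - 1)*4 = -29*4 = -116)
D(r, d) = 4
(x(z(-2)) + D(y, 9))²/g(227, -279) = ((6 - 1*0) + 4)²/(-116) = ((6 + 0) + 4)²*(-1/116) = (6 + 4)²*(-1/116) = 10²*(-1/116) = 100*(-1/116) = -25/29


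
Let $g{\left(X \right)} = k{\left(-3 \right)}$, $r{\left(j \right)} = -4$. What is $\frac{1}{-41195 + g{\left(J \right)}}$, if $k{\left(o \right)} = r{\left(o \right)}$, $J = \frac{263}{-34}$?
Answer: $- \frac{1}{41199} \approx -2.4272 \cdot 10^{-5}$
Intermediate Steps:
$J = - \frac{263}{34}$ ($J = 263 \left(- \frac{1}{34}\right) = - \frac{263}{34} \approx -7.7353$)
$k{\left(o \right)} = -4$
$g{\left(X \right)} = -4$
$\frac{1}{-41195 + g{\left(J \right)}} = \frac{1}{-41195 - 4} = \frac{1}{-41199} = - \frac{1}{41199}$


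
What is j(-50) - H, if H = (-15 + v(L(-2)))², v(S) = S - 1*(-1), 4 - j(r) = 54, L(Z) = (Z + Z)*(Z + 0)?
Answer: -86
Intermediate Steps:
L(Z) = 2*Z² (L(Z) = (2*Z)*Z = 2*Z²)
j(r) = -50 (j(r) = 4 - 1*54 = 4 - 54 = -50)
v(S) = 1 + S (v(S) = S + 1 = 1 + S)
H = 36 (H = (-15 + (1 + 2*(-2)²))² = (-15 + (1 + 2*4))² = (-15 + (1 + 8))² = (-15 + 9)² = (-6)² = 36)
j(-50) - H = -50 - 1*36 = -50 - 36 = -86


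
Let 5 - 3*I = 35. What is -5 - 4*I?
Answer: 35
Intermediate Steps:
I = -10 (I = 5/3 - ⅓*35 = 5/3 - 35/3 = -10)
-5 - 4*I = -5 - 4*(-10) = -5 + 40 = 35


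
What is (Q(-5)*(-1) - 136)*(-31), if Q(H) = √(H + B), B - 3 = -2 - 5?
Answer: 4216 + 93*I ≈ 4216.0 + 93.0*I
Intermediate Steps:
B = -4 (B = 3 + (-2 - 5) = 3 - 7 = -4)
Q(H) = √(-4 + H) (Q(H) = √(H - 4) = √(-4 + H))
(Q(-5)*(-1) - 136)*(-31) = (√(-4 - 5)*(-1) - 136)*(-31) = (√(-9)*(-1) - 136)*(-31) = ((3*I)*(-1) - 136)*(-31) = (-3*I - 136)*(-31) = (-136 - 3*I)*(-31) = 4216 + 93*I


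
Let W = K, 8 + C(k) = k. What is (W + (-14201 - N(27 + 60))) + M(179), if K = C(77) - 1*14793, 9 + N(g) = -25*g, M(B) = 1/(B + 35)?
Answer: -5722573/214 ≈ -26741.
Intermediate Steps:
M(B) = 1/(35 + B)
C(k) = -8 + k
N(g) = -9 - 25*g
K = -14724 (K = (-8 + 77) - 1*14793 = 69 - 14793 = -14724)
W = -14724
(W + (-14201 - N(27 + 60))) + M(179) = (-14724 + (-14201 - (-9 - 25*(27 + 60)))) + 1/(35 + 179) = (-14724 + (-14201 - (-9 - 25*87))) + 1/214 = (-14724 + (-14201 - (-9 - 2175))) + 1/214 = (-14724 + (-14201 - 1*(-2184))) + 1/214 = (-14724 + (-14201 + 2184)) + 1/214 = (-14724 - 12017) + 1/214 = -26741 + 1/214 = -5722573/214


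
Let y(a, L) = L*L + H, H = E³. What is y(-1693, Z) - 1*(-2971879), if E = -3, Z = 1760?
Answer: 6069452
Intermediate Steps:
H = -27 (H = (-3)³ = -27)
y(a, L) = -27 + L² (y(a, L) = L*L - 27 = L² - 27 = -27 + L²)
y(-1693, Z) - 1*(-2971879) = (-27 + 1760²) - 1*(-2971879) = (-27 + 3097600) + 2971879 = 3097573 + 2971879 = 6069452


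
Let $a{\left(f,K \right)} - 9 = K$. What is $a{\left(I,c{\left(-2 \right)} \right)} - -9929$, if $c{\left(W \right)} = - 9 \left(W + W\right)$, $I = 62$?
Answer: $9974$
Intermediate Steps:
$c{\left(W \right)} = - 18 W$ ($c{\left(W \right)} = - 9 \cdot 2 W = - 18 W$)
$a{\left(f,K \right)} = 9 + K$
$a{\left(I,c{\left(-2 \right)} \right)} - -9929 = \left(9 - -36\right) - -9929 = \left(9 + 36\right) + 9929 = 45 + 9929 = 9974$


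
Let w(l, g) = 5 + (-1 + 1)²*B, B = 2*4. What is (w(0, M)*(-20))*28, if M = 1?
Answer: -2800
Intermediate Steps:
B = 8
w(l, g) = 5 (w(l, g) = 5 + (-1 + 1)²*8 = 5 + 0²*8 = 5 + 0*8 = 5 + 0 = 5)
(w(0, M)*(-20))*28 = (5*(-20))*28 = -100*28 = -2800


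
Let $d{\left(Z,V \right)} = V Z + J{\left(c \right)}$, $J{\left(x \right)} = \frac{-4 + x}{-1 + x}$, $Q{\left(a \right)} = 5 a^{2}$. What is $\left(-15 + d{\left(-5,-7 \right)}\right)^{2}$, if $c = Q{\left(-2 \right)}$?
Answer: $\frac{156816}{361} \approx 434.39$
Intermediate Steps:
$c = 20$ ($c = 5 \left(-2\right)^{2} = 5 \cdot 4 = 20$)
$J{\left(x \right)} = \frac{-4 + x}{-1 + x}$
$d{\left(Z,V \right)} = \frac{16}{19} + V Z$ ($d{\left(Z,V \right)} = V Z + \frac{-4 + 20}{-1 + 20} = V Z + \frac{1}{19} \cdot 16 = V Z + \frac{16}{19} = \frac{16}{19} + V Z$)
$\left(-15 + d{\left(-5,-7 \right)}\right)^{2} = \left(-15 + \left(\frac{16}{19} - -35\right)\right)^{2} = \left(-15 + \left(\frac{16}{19} + 35\right)\right)^{2} = \left(-15 + \frac{681}{19}\right)^{2} = \left(\frac{396}{19}\right)^{2} = \frac{156816}{361}$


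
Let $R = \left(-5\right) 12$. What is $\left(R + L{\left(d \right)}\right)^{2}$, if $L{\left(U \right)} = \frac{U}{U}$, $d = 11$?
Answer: $3481$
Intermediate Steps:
$L{\left(U \right)} = 1$
$R = -60$
$\left(R + L{\left(d \right)}\right)^{2} = \left(-60 + 1\right)^{2} = \left(-59\right)^{2} = 3481$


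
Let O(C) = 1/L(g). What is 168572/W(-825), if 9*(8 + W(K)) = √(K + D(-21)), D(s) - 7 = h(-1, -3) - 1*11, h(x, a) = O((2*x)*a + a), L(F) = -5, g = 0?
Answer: -91028880/5011 - 252858*I*√20730/5011 ≈ -18166.0 - 7265.3*I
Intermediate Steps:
O(C) = -⅕ (O(C) = 1/(-5) = -⅕)
h(x, a) = -⅕
D(s) = -21/5 (D(s) = 7 + (-⅕ - 1*11) = 7 + (-⅕ - 11) = 7 - 56/5 = -21/5)
W(K) = -8 + √(-21/5 + K)/9 (W(K) = -8 + √(K - 21/5)/9 = -8 + √(-21/5 + K)/9)
168572/W(-825) = 168572/(-8 + √(-105 + 25*(-825))/45) = 168572/(-8 + √(-105 - 20625)/45) = 168572/(-8 + √(-20730)/45) = 168572/(-8 + (I*√20730)/45) = 168572/(-8 + I*√20730/45)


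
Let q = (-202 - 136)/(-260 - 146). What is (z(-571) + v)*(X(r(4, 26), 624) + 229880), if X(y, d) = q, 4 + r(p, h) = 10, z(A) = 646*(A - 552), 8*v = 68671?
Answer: -267628087954337/1624 ≈ -1.6480e+11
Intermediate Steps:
v = 68671/8 (v = (⅛)*68671 = 68671/8 ≈ 8583.9)
z(A) = -356592 + 646*A (z(A) = 646*(-552 + A) = -356592 + 646*A)
r(p, h) = 6 (r(p, h) = -4 + 10 = 6)
q = 169/203 (q = -338/(-406) = -338*(-1/406) = 169/203 ≈ 0.83251)
X(y, d) = 169/203
(z(-571) + v)*(X(r(4, 26), 624) + 229880) = ((-356592 + 646*(-571)) + 68671/8)*(169/203 + 229880) = ((-356592 - 368866) + 68671/8)*(46665809/203) = (-725458 + 68671/8)*(46665809/203) = -5734993/8*46665809/203 = -267628087954337/1624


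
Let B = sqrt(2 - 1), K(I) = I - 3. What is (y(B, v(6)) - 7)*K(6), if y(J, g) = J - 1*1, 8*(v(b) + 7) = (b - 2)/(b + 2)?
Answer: -21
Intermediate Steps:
K(I) = -3 + I
B = 1 (B = sqrt(1) = 1)
v(b) = -7 + (-2 + b)/(8*(2 + b)) (v(b) = -7 + ((b - 2)/(b + 2))/8 = -7 + ((-2 + b)/(2 + b))/8 = -7 + (-2 + b)/(8*(2 + b)))
y(J, g) = -1 + J (y(J, g) = J - 1 = -1 + J)
(y(B, v(6)) - 7)*K(6) = ((-1 + 1) - 7)*(-3 + 6) = (0 - 7)*3 = -7*3 = -21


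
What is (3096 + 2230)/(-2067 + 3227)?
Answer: 2663/580 ≈ 4.5914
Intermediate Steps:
(3096 + 2230)/(-2067 + 3227) = 5326/1160 = 5326*(1/1160) = 2663/580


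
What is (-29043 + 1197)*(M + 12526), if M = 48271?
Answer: -1692953262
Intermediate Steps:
(-29043 + 1197)*(M + 12526) = (-29043 + 1197)*(48271 + 12526) = -27846*60797 = -1692953262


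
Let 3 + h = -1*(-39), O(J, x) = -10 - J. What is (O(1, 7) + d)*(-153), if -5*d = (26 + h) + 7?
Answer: 18972/5 ≈ 3794.4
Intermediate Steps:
h = 36 (h = -3 - 1*(-39) = -3 + 39 = 36)
d = -69/5 (d = -((26 + 36) + 7)/5 = -(62 + 7)/5 = -1/5*69 = -69/5 ≈ -13.800)
(O(1, 7) + d)*(-153) = ((-10 - 1*1) - 69/5)*(-153) = ((-10 - 1) - 69/5)*(-153) = (-11 - 69/5)*(-153) = -124/5*(-153) = 18972/5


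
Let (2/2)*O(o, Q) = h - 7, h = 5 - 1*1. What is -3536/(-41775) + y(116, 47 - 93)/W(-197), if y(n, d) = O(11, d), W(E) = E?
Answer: 821917/8229675 ≈ 0.099872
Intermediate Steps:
h = 4 (h = 5 - 1 = 4)
O(o, Q) = -3 (O(o, Q) = 4 - 7 = -3)
y(n, d) = -3
-3536/(-41775) + y(116, 47 - 93)/W(-197) = -3536/(-41775) - 3/(-197) = -3536*(-1/41775) - 3*(-1/197) = 3536/41775 + 3/197 = 821917/8229675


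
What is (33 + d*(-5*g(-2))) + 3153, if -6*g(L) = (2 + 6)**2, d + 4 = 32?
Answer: 14038/3 ≈ 4679.3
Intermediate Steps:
d = 28 (d = -4 + 32 = 28)
g(L) = -32/3 (g(L) = -(2 + 6)**2/6 = -1/6*8**2 = -1/6*64 = -32/3)
(33 + d*(-5*g(-2))) + 3153 = (33 + 28*(-5*(-32/3))) + 3153 = (33 + 28*(160/3)) + 3153 = (33 + 4480/3) + 3153 = 4579/3 + 3153 = 14038/3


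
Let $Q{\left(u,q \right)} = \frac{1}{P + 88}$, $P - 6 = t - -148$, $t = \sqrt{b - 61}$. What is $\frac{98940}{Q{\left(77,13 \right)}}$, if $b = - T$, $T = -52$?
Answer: $23943480 + 296820 i \approx 2.3943 \cdot 10^{7} + 2.9682 \cdot 10^{5} i$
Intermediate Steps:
$b = 52$ ($b = \left(-1\right) \left(-52\right) = 52$)
$t = 3 i$ ($t = \sqrt{52 - 61} = \sqrt{-9} = 3 i \approx 3.0 i$)
$P = 154 + 3 i$ ($P = 6 + \left(3 i - -148\right) = 6 + \left(3 i + 148\right) = 6 + \left(148 + 3 i\right) = 154 + 3 i \approx 154.0 + 3.0 i$)
$Q{\left(u,q \right)} = \frac{242 - 3 i}{58573}$ ($Q{\left(u,q \right)} = \frac{1}{\left(154 + 3 i\right) + 88} = \frac{1}{242 + 3 i} = \frac{242 - 3 i}{58573}$)
$\frac{98940}{Q{\left(77,13 \right)}} = \frac{98940}{\frac{242}{58573} - \frac{3 i}{58573}} = 98940 \cdot 58573 \left(\frac{242}{58573} + \frac{3 i}{58573}\right) = 5795212620 \left(\frac{242}{58573} + \frac{3 i}{58573}\right)$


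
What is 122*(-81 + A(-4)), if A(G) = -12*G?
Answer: -4026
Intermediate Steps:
122*(-81 + A(-4)) = 122*(-81 - 12*(-4)) = 122*(-81 + 48) = 122*(-33) = -4026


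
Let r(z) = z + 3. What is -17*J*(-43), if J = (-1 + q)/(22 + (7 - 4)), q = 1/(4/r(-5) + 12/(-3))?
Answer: -5117/150 ≈ -34.113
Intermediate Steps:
r(z) = 3 + z
q = -⅙ (q = 1/(4/(3 - 5) + 12/(-3)) = 1/(4/(-2) + 12*(-⅓)) = 1/(4*(-½) - 4) = 1/(-2 - 4) = 1/(-6) = 1*(-⅙) = -⅙ ≈ -0.16667)
J = -7/150 (J = (-1 - ⅙)/(22 + (7 - 4)) = -7/(6*(22 + 3)) = -7/6/25 = -7/6*1/25 = -7/150 ≈ -0.046667)
-17*J*(-43) = -17*(-7/150)*(-43) = (119/150)*(-43) = -5117/150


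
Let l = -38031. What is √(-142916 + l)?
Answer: I*√180947 ≈ 425.38*I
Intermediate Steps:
√(-142916 + l) = √(-142916 - 38031) = √(-180947) = I*√180947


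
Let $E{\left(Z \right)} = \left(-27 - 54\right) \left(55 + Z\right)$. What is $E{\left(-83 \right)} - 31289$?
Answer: $-29021$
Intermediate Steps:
$E{\left(Z \right)} = -4455 - 81 Z$ ($E{\left(Z \right)} = - 81 \left(55 + Z\right) = -4455 - 81 Z$)
$E{\left(-83 \right)} - 31289 = \left(-4455 - -6723\right) - 31289 = \left(-4455 + 6723\right) - 31289 = 2268 - 31289 = -29021$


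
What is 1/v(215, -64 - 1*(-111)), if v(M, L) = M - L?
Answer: 1/168 ≈ 0.0059524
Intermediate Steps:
1/v(215, -64 - 1*(-111)) = 1/(215 - (-64 - 1*(-111))) = 1/(215 - (-64 + 111)) = 1/(215 - 1*47) = 1/(215 - 47) = 1/168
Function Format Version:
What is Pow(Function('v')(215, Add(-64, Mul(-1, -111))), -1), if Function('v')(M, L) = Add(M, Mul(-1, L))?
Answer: Rational(1, 168) ≈ 0.0059524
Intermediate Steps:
Pow(Function('v')(215, Add(-64, Mul(-1, -111))), -1) = Pow(Add(215, Mul(-1, Add(-64, Mul(-1, -111)))), -1) = Pow(Add(215, Mul(-1, Add(-64, 111))), -1) = Pow(Add(215, Mul(-1, 47)), -1) = Pow(Add(215, -47), -1) = Pow(168, -1) = Rational(1, 168)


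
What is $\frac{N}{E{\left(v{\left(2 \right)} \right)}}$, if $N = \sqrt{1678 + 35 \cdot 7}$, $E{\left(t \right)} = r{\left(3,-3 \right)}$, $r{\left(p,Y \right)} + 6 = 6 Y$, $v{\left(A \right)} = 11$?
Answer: $- \frac{\sqrt{1923}}{24} \approx -1.8272$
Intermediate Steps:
$r{\left(p,Y \right)} = -6 + 6 Y$
$E{\left(t \right)} = -24$ ($E{\left(t \right)} = -6 + 6 \left(-3\right) = -6 - 18 = -24$)
$N = \sqrt{1923}$ ($N = \sqrt{1678 + 245} = \sqrt{1923} \approx 43.852$)
$\frac{N}{E{\left(v{\left(2 \right)} \right)}} = \frac{\sqrt{1923}}{-24} = \sqrt{1923} \left(- \frac{1}{24}\right) = - \frac{\sqrt{1923}}{24}$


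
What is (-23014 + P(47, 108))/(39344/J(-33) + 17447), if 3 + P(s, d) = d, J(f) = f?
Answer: -755997/536407 ≈ -1.4094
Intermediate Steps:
P(s, d) = -3 + d
(-23014 + P(47, 108))/(39344/J(-33) + 17447) = (-23014 + (-3 + 108))/(39344/(-33) + 17447) = (-23014 + 105)/(39344*(-1/33) + 17447) = -22909/(-39344/33 + 17447) = -22909/536407/33 = -22909*33/536407 = -755997/536407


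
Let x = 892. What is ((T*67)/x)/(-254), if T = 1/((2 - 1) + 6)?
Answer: -67/1585976 ≈ -4.2245e-5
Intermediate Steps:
T = ⅐ (T = 1/(1 + 6) = 1/7 = ⅐ ≈ 0.14286)
((T*67)/x)/(-254) = (((⅐)*67)/892)/(-254) = ((67/7)*(1/892))*(-1/254) = (67/6244)*(-1/254) = -67/1585976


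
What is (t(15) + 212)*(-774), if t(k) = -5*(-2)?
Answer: -171828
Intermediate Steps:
t(k) = 10
(t(15) + 212)*(-774) = (10 + 212)*(-774) = 222*(-774) = -171828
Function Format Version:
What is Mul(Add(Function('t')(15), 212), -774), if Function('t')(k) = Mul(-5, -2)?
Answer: -171828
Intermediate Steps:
Function('t')(k) = 10
Mul(Add(Function('t')(15), 212), -774) = Mul(Add(10, 212), -774) = Mul(222, -774) = -171828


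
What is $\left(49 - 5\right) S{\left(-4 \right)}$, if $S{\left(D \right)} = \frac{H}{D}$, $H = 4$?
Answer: $-44$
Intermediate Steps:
$S{\left(D \right)} = \frac{4}{D}$
$\left(49 - 5\right) S{\left(-4 \right)} = \left(49 - 5\right) \frac{4}{-4} = 44 \cdot 4 \left(- \frac{1}{4}\right) = 44 \left(-1\right) = -44$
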